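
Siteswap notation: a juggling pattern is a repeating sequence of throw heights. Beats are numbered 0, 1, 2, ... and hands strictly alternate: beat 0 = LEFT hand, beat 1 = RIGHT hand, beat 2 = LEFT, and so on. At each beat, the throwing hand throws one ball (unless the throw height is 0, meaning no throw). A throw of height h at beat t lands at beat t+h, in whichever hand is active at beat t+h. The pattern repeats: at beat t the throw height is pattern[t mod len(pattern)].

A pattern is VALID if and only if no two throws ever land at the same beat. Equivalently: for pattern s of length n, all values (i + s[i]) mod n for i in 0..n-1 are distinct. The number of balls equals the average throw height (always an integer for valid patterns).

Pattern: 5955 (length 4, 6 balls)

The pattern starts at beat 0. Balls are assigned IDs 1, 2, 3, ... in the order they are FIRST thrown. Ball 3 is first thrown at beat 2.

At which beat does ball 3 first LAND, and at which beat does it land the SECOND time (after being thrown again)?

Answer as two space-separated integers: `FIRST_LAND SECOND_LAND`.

Answer: 7 12

Derivation:
Beat 0 (L): throw ball1 h=5 -> lands@5:R; in-air after throw: [b1@5:R]
Beat 1 (R): throw ball2 h=9 -> lands@10:L; in-air after throw: [b1@5:R b2@10:L]
Beat 2 (L): throw ball3 h=5 -> lands@7:R; in-air after throw: [b1@5:R b3@7:R b2@10:L]
Beat 3 (R): throw ball4 h=5 -> lands@8:L; in-air after throw: [b1@5:R b3@7:R b4@8:L b2@10:L]
Beat 4 (L): throw ball5 h=5 -> lands@9:R; in-air after throw: [b1@5:R b3@7:R b4@8:L b5@9:R b2@10:L]
Beat 5 (R): throw ball1 h=9 -> lands@14:L; in-air after throw: [b3@7:R b4@8:L b5@9:R b2@10:L b1@14:L]
Beat 6 (L): throw ball6 h=5 -> lands@11:R; in-air after throw: [b3@7:R b4@8:L b5@9:R b2@10:L b6@11:R b1@14:L]
Beat 7 (R): throw ball3 h=5 -> lands@12:L; in-air after throw: [b4@8:L b5@9:R b2@10:L b6@11:R b3@12:L b1@14:L]
Beat 8 (L): throw ball4 h=5 -> lands@13:R; in-air after throw: [b5@9:R b2@10:L b6@11:R b3@12:L b4@13:R b1@14:L]
Beat 9 (R): throw ball5 h=9 -> lands@18:L; in-air after throw: [b2@10:L b6@11:R b3@12:L b4@13:R b1@14:L b5@18:L]
Beat 10 (L): throw ball2 h=5 -> lands@15:R; in-air after throw: [b6@11:R b3@12:L b4@13:R b1@14:L b2@15:R b5@18:L]
Beat 11 (R): throw ball6 h=5 -> lands@16:L; in-air after throw: [b3@12:L b4@13:R b1@14:L b2@15:R b6@16:L b5@18:L]
Beat 12 (L): throw ball3 h=5 -> lands@17:R; in-air after throw: [b4@13:R b1@14:L b2@15:R b6@16:L b3@17:R b5@18:L]
Ball 3: thrown@2 h=5 -> first land @7; rethrown@7 h=5 -> second land @12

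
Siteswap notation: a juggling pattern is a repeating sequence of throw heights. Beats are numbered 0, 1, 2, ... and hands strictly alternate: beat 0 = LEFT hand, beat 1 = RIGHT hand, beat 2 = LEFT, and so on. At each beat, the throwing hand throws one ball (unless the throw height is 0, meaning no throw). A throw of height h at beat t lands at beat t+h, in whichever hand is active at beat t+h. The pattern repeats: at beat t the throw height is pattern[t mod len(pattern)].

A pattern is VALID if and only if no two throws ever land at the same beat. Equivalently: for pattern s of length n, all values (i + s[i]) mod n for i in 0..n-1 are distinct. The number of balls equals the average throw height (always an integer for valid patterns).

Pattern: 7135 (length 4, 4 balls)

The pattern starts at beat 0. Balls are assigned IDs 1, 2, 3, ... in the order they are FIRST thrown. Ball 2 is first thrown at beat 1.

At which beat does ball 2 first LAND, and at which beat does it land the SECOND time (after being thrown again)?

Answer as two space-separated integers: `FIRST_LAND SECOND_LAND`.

Beat 0 (L): throw ball1 h=7 -> lands@7:R; in-air after throw: [b1@7:R]
Beat 1 (R): throw ball2 h=1 -> lands@2:L; in-air after throw: [b2@2:L b1@7:R]
Beat 2 (L): throw ball2 h=3 -> lands@5:R; in-air after throw: [b2@5:R b1@7:R]
Beat 3 (R): throw ball3 h=5 -> lands@8:L; in-air after throw: [b2@5:R b1@7:R b3@8:L]
Beat 4 (L): throw ball4 h=7 -> lands@11:R; in-air after throw: [b2@5:R b1@7:R b3@8:L b4@11:R]
Beat 5 (R): throw ball2 h=1 -> lands@6:L; in-air after throw: [b2@6:L b1@7:R b3@8:L b4@11:R]
Ball 2: thrown@1 h=1 -> first land @2; rethrown@2 h=3 -> second land @5

Answer: 2 5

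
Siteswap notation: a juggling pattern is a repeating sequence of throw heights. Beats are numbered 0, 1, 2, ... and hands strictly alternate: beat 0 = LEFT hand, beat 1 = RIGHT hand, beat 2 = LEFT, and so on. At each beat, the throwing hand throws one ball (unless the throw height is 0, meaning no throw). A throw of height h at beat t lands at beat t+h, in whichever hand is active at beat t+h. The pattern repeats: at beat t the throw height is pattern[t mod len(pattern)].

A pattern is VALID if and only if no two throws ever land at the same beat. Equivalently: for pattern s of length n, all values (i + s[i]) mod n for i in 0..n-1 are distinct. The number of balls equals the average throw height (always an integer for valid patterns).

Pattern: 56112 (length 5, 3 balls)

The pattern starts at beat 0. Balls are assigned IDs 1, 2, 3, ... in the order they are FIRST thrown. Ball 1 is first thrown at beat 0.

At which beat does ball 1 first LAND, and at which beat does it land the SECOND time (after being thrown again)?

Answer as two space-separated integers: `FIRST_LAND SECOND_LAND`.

Answer: 5 10

Derivation:
Beat 0 (L): throw ball1 h=5 -> lands@5:R; in-air after throw: [b1@5:R]
Beat 1 (R): throw ball2 h=6 -> lands@7:R; in-air after throw: [b1@5:R b2@7:R]
Beat 2 (L): throw ball3 h=1 -> lands@3:R; in-air after throw: [b3@3:R b1@5:R b2@7:R]
Beat 3 (R): throw ball3 h=1 -> lands@4:L; in-air after throw: [b3@4:L b1@5:R b2@7:R]
Beat 4 (L): throw ball3 h=2 -> lands@6:L; in-air after throw: [b1@5:R b3@6:L b2@7:R]
Beat 5 (R): throw ball1 h=5 -> lands@10:L; in-air after throw: [b3@6:L b2@7:R b1@10:L]
Beat 6 (L): throw ball3 h=6 -> lands@12:L; in-air after throw: [b2@7:R b1@10:L b3@12:L]
Beat 7 (R): throw ball2 h=1 -> lands@8:L; in-air after throw: [b2@8:L b1@10:L b3@12:L]
Beat 8 (L): throw ball2 h=1 -> lands@9:R; in-air after throw: [b2@9:R b1@10:L b3@12:L]
Beat 9 (R): throw ball2 h=2 -> lands@11:R; in-air after throw: [b1@10:L b2@11:R b3@12:L]
Beat 10 (L): throw ball1 h=5 -> lands@15:R; in-air after throw: [b2@11:R b3@12:L b1@15:R]
Ball 1: thrown@0 h=5 -> first land @5; rethrown@5 h=5 -> second land @10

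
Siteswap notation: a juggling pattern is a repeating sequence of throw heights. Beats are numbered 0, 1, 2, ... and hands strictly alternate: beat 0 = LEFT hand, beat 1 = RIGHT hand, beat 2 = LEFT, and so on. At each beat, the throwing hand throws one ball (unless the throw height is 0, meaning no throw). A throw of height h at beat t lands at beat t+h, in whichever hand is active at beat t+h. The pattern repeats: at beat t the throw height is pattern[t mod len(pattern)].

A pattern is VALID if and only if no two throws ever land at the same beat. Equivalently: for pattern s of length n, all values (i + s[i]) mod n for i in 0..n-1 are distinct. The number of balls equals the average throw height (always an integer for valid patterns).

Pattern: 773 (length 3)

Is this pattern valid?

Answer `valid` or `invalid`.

i=0: (i + s[i]) mod n = (0 + 7) mod 3 = 1
i=1: (i + s[i]) mod n = (1 + 7) mod 3 = 2
i=2: (i + s[i]) mod n = (2 + 3) mod 3 = 2
Residues: [1, 2, 2], distinct: False

Answer: invalid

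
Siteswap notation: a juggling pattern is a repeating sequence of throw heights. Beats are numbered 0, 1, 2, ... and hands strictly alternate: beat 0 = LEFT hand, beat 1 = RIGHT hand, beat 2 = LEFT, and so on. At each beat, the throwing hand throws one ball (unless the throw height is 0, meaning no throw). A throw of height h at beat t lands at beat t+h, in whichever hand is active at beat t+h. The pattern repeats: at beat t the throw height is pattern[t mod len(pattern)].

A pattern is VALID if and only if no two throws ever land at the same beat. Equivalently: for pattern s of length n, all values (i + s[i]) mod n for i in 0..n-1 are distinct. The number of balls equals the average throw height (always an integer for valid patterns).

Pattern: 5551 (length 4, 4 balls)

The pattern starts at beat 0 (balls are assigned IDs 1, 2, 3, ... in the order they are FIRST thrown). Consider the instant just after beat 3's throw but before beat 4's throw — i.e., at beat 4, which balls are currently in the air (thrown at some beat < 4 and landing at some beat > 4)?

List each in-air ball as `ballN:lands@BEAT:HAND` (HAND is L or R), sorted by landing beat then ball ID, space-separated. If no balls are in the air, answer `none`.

Beat 0 (L): throw ball1 h=5 -> lands@5:R; in-air after throw: [b1@5:R]
Beat 1 (R): throw ball2 h=5 -> lands@6:L; in-air after throw: [b1@5:R b2@6:L]
Beat 2 (L): throw ball3 h=5 -> lands@7:R; in-air after throw: [b1@5:R b2@6:L b3@7:R]
Beat 3 (R): throw ball4 h=1 -> lands@4:L; in-air after throw: [b4@4:L b1@5:R b2@6:L b3@7:R]
Beat 4 (L): throw ball4 h=5 -> lands@9:R; in-air after throw: [b1@5:R b2@6:L b3@7:R b4@9:R]

Answer: ball1:lands@5:R ball2:lands@6:L ball3:lands@7:R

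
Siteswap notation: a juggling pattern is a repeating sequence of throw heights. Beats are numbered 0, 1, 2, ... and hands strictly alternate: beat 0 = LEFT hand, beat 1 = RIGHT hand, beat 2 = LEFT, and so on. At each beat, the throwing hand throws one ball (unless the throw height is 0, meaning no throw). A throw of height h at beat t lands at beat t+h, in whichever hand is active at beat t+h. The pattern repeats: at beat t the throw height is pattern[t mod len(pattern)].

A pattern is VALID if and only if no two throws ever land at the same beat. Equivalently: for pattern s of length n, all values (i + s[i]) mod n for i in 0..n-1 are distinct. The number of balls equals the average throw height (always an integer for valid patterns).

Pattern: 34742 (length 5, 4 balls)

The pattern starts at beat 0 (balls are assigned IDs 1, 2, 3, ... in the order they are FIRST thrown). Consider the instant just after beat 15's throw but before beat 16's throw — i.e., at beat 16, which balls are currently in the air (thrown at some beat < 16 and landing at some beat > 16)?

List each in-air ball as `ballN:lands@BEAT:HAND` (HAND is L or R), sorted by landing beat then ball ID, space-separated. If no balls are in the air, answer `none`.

Beat 0 (L): throw ball1 h=3 -> lands@3:R; in-air after throw: [b1@3:R]
Beat 1 (R): throw ball2 h=4 -> lands@5:R; in-air after throw: [b1@3:R b2@5:R]
Beat 2 (L): throw ball3 h=7 -> lands@9:R; in-air after throw: [b1@3:R b2@5:R b3@9:R]
Beat 3 (R): throw ball1 h=4 -> lands@7:R; in-air after throw: [b2@5:R b1@7:R b3@9:R]
Beat 4 (L): throw ball4 h=2 -> lands@6:L; in-air after throw: [b2@5:R b4@6:L b1@7:R b3@9:R]
Beat 5 (R): throw ball2 h=3 -> lands@8:L; in-air after throw: [b4@6:L b1@7:R b2@8:L b3@9:R]
Beat 6 (L): throw ball4 h=4 -> lands@10:L; in-air after throw: [b1@7:R b2@8:L b3@9:R b4@10:L]
Beat 7 (R): throw ball1 h=7 -> lands@14:L; in-air after throw: [b2@8:L b3@9:R b4@10:L b1@14:L]
Beat 8 (L): throw ball2 h=4 -> lands@12:L; in-air after throw: [b3@9:R b4@10:L b2@12:L b1@14:L]
Beat 9 (R): throw ball3 h=2 -> lands@11:R; in-air after throw: [b4@10:L b3@11:R b2@12:L b1@14:L]
Beat 10 (L): throw ball4 h=3 -> lands@13:R; in-air after throw: [b3@11:R b2@12:L b4@13:R b1@14:L]
Beat 11 (R): throw ball3 h=4 -> lands@15:R; in-air after throw: [b2@12:L b4@13:R b1@14:L b3@15:R]
Beat 12 (L): throw ball2 h=7 -> lands@19:R; in-air after throw: [b4@13:R b1@14:L b3@15:R b2@19:R]
Beat 13 (R): throw ball4 h=4 -> lands@17:R; in-air after throw: [b1@14:L b3@15:R b4@17:R b2@19:R]
Beat 14 (L): throw ball1 h=2 -> lands@16:L; in-air after throw: [b3@15:R b1@16:L b4@17:R b2@19:R]
Beat 15 (R): throw ball3 h=3 -> lands@18:L; in-air after throw: [b1@16:L b4@17:R b3@18:L b2@19:R]
Beat 16 (L): throw ball1 h=4 -> lands@20:L; in-air after throw: [b4@17:R b3@18:L b2@19:R b1@20:L]

Answer: ball4:lands@17:R ball3:lands@18:L ball2:lands@19:R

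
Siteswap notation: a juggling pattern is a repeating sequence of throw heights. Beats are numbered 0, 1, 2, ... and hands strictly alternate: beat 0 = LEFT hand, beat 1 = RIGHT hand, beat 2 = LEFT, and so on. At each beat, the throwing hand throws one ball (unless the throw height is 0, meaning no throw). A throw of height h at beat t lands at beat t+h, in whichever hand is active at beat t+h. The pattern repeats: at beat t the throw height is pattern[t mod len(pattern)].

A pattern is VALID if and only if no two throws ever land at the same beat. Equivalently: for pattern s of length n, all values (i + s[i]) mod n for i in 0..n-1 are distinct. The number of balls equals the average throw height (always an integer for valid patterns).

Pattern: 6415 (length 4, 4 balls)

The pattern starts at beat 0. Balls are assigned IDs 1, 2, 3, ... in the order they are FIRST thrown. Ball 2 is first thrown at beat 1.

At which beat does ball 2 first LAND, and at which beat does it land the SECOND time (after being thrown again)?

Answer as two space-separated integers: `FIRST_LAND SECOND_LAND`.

Answer: 5 9

Derivation:
Beat 0 (L): throw ball1 h=6 -> lands@6:L; in-air after throw: [b1@6:L]
Beat 1 (R): throw ball2 h=4 -> lands@5:R; in-air after throw: [b2@5:R b1@6:L]
Beat 2 (L): throw ball3 h=1 -> lands@3:R; in-air after throw: [b3@3:R b2@5:R b1@6:L]
Beat 3 (R): throw ball3 h=5 -> lands@8:L; in-air after throw: [b2@5:R b1@6:L b3@8:L]
Beat 4 (L): throw ball4 h=6 -> lands@10:L; in-air after throw: [b2@5:R b1@6:L b3@8:L b4@10:L]
Beat 5 (R): throw ball2 h=4 -> lands@9:R; in-air after throw: [b1@6:L b3@8:L b2@9:R b4@10:L]
Beat 6 (L): throw ball1 h=1 -> lands@7:R; in-air after throw: [b1@7:R b3@8:L b2@9:R b4@10:L]
Beat 7 (R): throw ball1 h=5 -> lands@12:L; in-air after throw: [b3@8:L b2@9:R b4@10:L b1@12:L]
Beat 8 (L): throw ball3 h=6 -> lands@14:L; in-air after throw: [b2@9:R b4@10:L b1@12:L b3@14:L]
Beat 9 (R): throw ball2 h=4 -> lands@13:R; in-air after throw: [b4@10:L b1@12:L b2@13:R b3@14:L]
Ball 2: thrown@1 h=4 -> first land @5; rethrown@5 h=4 -> second land @9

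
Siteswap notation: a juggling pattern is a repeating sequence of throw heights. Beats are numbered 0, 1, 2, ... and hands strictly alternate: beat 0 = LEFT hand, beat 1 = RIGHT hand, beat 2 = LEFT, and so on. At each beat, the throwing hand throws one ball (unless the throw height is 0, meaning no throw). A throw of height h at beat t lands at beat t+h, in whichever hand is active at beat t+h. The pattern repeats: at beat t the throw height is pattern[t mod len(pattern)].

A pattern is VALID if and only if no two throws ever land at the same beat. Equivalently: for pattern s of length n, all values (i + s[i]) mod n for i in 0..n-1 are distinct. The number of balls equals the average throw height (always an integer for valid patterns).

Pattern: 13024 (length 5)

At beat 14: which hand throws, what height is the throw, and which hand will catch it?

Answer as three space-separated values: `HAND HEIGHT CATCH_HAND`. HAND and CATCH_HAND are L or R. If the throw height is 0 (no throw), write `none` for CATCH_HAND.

Answer: L 4 L

Derivation:
Beat 14: 14 mod 2 = 0, so hand = L
Throw height = pattern[14 mod 5] = pattern[4] = 4
Lands at beat 14+4=18, 18 mod 2 = 0, so catch hand = L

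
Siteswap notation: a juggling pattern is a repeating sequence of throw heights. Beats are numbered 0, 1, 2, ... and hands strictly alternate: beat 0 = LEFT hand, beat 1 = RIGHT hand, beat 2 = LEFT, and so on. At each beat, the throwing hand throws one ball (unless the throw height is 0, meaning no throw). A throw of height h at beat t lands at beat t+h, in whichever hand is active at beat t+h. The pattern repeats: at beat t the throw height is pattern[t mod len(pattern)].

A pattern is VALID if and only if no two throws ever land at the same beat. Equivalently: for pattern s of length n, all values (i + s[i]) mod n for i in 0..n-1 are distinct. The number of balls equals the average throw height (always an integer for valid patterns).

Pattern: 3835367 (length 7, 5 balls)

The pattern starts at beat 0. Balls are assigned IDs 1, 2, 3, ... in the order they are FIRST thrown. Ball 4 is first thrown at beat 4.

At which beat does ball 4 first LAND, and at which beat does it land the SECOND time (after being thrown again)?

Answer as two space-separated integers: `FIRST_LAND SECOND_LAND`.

Beat 0 (L): throw ball1 h=3 -> lands@3:R; in-air after throw: [b1@3:R]
Beat 1 (R): throw ball2 h=8 -> lands@9:R; in-air after throw: [b1@3:R b2@9:R]
Beat 2 (L): throw ball3 h=3 -> lands@5:R; in-air after throw: [b1@3:R b3@5:R b2@9:R]
Beat 3 (R): throw ball1 h=5 -> lands@8:L; in-air after throw: [b3@5:R b1@8:L b2@9:R]
Beat 4 (L): throw ball4 h=3 -> lands@7:R; in-air after throw: [b3@5:R b4@7:R b1@8:L b2@9:R]
Beat 5 (R): throw ball3 h=6 -> lands@11:R; in-air after throw: [b4@7:R b1@8:L b2@9:R b3@11:R]
Beat 6 (L): throw ball5 h=7 -> lands@13:R; in-air after throw: [b4@7:R b1@8:L b2@9:R b3@11:R b5@13:R]
Beat 7 (R): throw ball4 h=3 -> lands@10:L; in-air after throw: [b1@8:L b2@9:R b4@10:L b3@11:R b5@13:R]
Beat 8 (L): throw ball1 h=8 -> lands@16:L; in-air after throw: [b2@9:R b4@10:L b3@11:R b5@13:R b1@16:L]
Beat 9 (R): throw ball2 h=3 -> lands@12:L; in-air after throw: [b4@10:L b3@11:R b2@12:L b5@13:R b1@16:L]
Beat 10 (L): throw ball4 h=5 -> lands@15:R; in-air after throw: [b3@11:R b2@12:L b5@13:R b4@15:R b1@16:L]
Ball 4: thrown@4 h=3 -> first land @7; rethrown@7 h=3 -> second land @10

Answer: 7 10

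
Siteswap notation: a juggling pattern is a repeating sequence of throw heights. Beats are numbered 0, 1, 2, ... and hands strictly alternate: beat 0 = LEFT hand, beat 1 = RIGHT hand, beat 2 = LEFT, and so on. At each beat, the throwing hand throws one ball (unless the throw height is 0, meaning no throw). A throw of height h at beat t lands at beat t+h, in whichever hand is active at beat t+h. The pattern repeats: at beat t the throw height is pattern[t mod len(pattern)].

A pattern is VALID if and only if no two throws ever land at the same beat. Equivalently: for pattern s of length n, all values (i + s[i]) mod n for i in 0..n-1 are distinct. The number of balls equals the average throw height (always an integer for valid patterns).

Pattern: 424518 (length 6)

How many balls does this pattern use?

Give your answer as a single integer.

Pattern = [4, 2, 4, 5, 1, 8], length n = 6
  position 0: throw height = 4, running sum = 4
  position 1: throw height = 2, running sum = 6
  position 2: throw height = 4, running sum = 10
  position 3: throw height = 5, running sum = 15
  position 4: throw height = 1, running sum = 16
  position 5: throw height = 8, running sum = 24
Total sum = 24; balls = sum / n = 24 / 6 = 4

Answer: 4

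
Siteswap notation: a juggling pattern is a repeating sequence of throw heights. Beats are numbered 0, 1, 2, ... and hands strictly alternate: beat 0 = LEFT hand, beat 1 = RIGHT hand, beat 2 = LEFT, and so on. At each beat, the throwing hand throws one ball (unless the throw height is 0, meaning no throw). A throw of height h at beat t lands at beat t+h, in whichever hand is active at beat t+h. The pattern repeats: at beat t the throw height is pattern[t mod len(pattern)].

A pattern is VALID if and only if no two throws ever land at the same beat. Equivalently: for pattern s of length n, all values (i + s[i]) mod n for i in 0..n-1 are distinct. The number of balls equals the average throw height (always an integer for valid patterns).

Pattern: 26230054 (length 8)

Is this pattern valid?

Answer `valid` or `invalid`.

i=0: (i + s[i]) mod n = (0 + 2) mod 8 = 2
i=1: (i + s[i]) mod n = (1 + 6) mod 8 = 7
i=2: (i + s[i]) mod n = (2 + 2) mod 8 = 4
i=3: (i + s[i]) mod n = (3 + 3) mod 8 = 6
i=4: (i + s[i]) mod n = (4 + 0) mod 8 = 4
i=5: (i + s[i]) mod n = (5 + 0) mod 8 = 5
i=6: (i + s[i]) mod n = (6 + 5) mod 8 = 3
i=7: (i + s[i]) mod n = (7 + 4) mod 8 = 3
Residues: [2, 7, 4, 6, 4, 5, 3, 3], distinct: False

Answer: invalid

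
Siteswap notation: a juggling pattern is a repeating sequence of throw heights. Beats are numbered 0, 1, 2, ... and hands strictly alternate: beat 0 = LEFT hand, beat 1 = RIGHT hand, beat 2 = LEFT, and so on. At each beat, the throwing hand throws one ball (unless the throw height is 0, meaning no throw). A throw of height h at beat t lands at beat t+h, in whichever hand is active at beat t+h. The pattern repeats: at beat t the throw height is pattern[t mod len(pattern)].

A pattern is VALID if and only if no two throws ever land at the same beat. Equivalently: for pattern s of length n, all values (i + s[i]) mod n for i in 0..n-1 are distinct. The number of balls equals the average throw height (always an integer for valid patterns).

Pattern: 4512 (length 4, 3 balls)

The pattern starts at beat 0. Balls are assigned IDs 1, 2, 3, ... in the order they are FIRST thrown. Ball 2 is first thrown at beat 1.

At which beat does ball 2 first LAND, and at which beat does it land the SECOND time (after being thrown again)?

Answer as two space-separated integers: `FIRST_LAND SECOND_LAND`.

Answer: 6 7

Derivation:
Beat 0 (L): throw ball1 h=4 -> lands@4:L; in-air after throw: [b1@4:L]
Beat 1 (R): throw ball2 h=5 -> lands@6:L; in-air after throw: [b1@4:L b2@6:L]
Beat 2 (L): throw ball3 h=1 -> lands@3:R; in-air after throw: [b3@3:R b1@4:L b2@6:L]
Beat 3 (R): throw ball3 h=2 -> lands@5:R; in-air after throw: [b1@4:L b3@5:R b2@6:L]
Beat 4 (L): throw ball1 h=4 -> lands@8:L; in-air after throw: [b3@5:R b2@6:L b1@8:L]
Beat 5 (R): throw ball3 h=5 -> lands@10:L; in-air after throw: [b2@6:L b1@8:L b3@10:L]
Beat 6 (L): throw ball2 h=1 -> lands@7:R; in-air after throw: [b2@7:R b1@8:L b3@10:L]
Beat 7 (R): throw ball2 h=2 -> lands@9:R; in-air after throw: [b1@8:L b2@9:R b3@10:L]
Ball 2: thrown@1 h=5 -> first land @6; rethrown@6 h=1 -> second land @7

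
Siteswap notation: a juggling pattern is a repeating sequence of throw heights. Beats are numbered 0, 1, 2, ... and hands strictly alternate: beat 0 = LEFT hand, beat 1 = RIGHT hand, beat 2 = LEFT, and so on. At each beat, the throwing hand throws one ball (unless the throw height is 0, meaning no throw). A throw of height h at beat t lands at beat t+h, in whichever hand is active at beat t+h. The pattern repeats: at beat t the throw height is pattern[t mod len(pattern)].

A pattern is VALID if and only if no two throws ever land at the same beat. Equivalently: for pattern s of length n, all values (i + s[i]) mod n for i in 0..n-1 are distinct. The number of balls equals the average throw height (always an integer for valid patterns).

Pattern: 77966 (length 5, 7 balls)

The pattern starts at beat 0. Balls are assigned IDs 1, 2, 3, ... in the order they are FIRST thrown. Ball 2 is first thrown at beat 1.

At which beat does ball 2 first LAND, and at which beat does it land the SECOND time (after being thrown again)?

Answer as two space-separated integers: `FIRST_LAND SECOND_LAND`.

Answer: 8 14

Derivation:
Beat 0 (L): throw ball1 h=7 -> lands@7:R; in-air after throw: [b1@7:R]
Beat 1 (R): throw ball2 h=7 -> lands@8:L; in-air after throw: [b1@7:R b2@8:L]
Beat 2 (L): throw ball3 h=9 -> lands@11:R; in-air after throw: [b1@7:R b2@8:L b3@11:R]
Beat 3 (R): throw ball4 h=6 -> lands@9:R; in-air after throw: [b1@7:R b2@8:L b4@9:R b3@11:R]
Beat 4 (L): throw ball5 h=6 -> lands@10:L; in-air after throw: [b1@7:R b2@8:L b4@9:R b5@10:L b3@11:R]
Beat 5 (R): throw ball6 h=7 -> lands@12:L; in-air after throw: [b1@7:R b2@8:L b4@9:R b5@10:L b3@11:R b6@12:L]
Beat 6 (L): throw ball7 h=7 -> lands@13:R; in-air after throw: [b1@7:R b2@8:L b4@9:R b5@10:L b3@11:R b6@12:L b7@13:R]
Beat 7 (R): throw ball1 h=9 -> lands@16:L; in-air after throw: [b2@8:L b4@9:R b5@10:L b3@11:R b6@12:L b7@13:R b1@16:L]
Beat 8 (L): throw ball2 h=6 -> lands@14:L; in-air after throw: [b4@9:R b5@10:L b3@11:R b6@12:L b7@13:R b2@14:L b1@16:L]
Beat 9 (R): throw ball4 h=6 -> lands@15:R; in-air after throw: [b5@10:L b3@11:R b6@12:L b7@13:R b2@14:L b4@15:R b1@16:L]
Beat 10 (L): throw ball5 h=7 -> lands@17:R; in-air after throw: [b3@11:R b6@12:L b7@13:R b2@14:L b4@15:R b1@16:L b5@17:R]
Beat 11 (R): throw ball3 h=7 -> lands@18:L; in-air after throw: [b6@12:L b7@13:R b2@14:L b4@15:R b1@16:L b5@17:R b3@18:L]
Beat 12 (L): throw ball6 h=9 -> lands@21:R; in-air after throw: [b7@13:R b2@14:L b4@15:R b1@16:L b5@17:R b3@18:L b6@21:R]
Beat 13 (R): throw ball7 h=6 -> lands@19:R; in-air after throw: [b2@14:L b4@15:R b1@16:L b5@17:R b3@18:L b7@19:R b6@21:R]
Beat 14 (L): throw ball2 h=6 -> lands@20:L; in-air after throw: [b4@15:R b1@16:L b5@17:R b3@18:L b7@19:R b2@20:L b6@21:R]
Ball 2: thrown@1 h=7 -> first land @8; rethrown@8 h=6 -> second land @14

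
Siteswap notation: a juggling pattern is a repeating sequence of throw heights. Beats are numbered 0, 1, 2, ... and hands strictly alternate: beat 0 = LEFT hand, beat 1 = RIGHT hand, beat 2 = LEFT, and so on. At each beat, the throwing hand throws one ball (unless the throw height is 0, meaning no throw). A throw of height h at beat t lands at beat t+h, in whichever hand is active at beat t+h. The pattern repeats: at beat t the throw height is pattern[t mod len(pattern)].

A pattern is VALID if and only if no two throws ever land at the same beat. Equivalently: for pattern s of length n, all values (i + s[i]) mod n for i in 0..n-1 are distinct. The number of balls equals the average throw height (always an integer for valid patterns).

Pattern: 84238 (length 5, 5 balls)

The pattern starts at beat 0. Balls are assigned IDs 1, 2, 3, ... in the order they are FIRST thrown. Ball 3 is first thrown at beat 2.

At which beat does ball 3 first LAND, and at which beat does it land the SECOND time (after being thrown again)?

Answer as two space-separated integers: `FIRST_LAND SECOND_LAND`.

Beat 0 (L): throw ball1 h=8 -> lands@8:L; in-air after throw: [b1@8:L]
Beat 1 (R): throw ball2 h=4 -> lands@5:R; in-air after throw: [b2@5:R b1@8:L]
Beat 2 (L): throw ball3 h=2 -> lands@4:L; in-air after throw: [b3@4:L b2@5:R b1@8:L]
Beat 3 (R): throw ball4 h=3 -> lands@6:L; in-air after throw: [b3@4:L b2@5:R b4@6:L b1@8:L]
Beat 4 (L): throw ball3 h=8 -> lands@12:L; in-air after throw: [b2@5:R b4@6:L b1@8:L b3@12:L]
Beat 5 (R): throw ball2 h=8 -> lands@13:R; in-air after throw: [b4@6:L b1@8:L b3@12:L b2@13:R]
Beat 6 (L): throw ball4 h=4 -> lands@10:L; in-air after throw: [b1@8:L b4@10:L b3@12:L b2@13:R]
Beat 7 (R): throw ball5 h=2 -> lands@9:R; in-air after throw: [b1@8:L b5@9:R b4@10:L b3@12:L b2@13:R]
Beat 8 (L): throw ball1 h=3 -> lands@11:R; in-air after throw: [b5@9:R b4@10:L b1@11:R b3@12:L b2@13:R]
Beat 9 (R): throw ball5 h=8 -> lands@17:R; in-air after throw: [b4@10:L b1@11:R b3@12:L b2@13:R b5@17:R]
Beat 10 (L): throw ball4 h=8 -> lands@18:L; in-air after throw: [b1@11:R b3@12:L b2@13:R b5@17:R b4@18:L]
Beat 11 (R): throw ball1 h=4 -> lands@15:R; in-air after throw: [b3@12:L b2@13:R b1@15:R b5@17:R b4@18:L]
Beat 12 (L): throw ball3 h=2 -> lands@14:L; in-air after throw: [b2@13:R b3@14:L b1@15:R b5@17:R b4@18:L]
Ball 3: thrown@2 h=2 -> first land @4; rethrown@4 h=8 -> second land @12

Answer: 4 12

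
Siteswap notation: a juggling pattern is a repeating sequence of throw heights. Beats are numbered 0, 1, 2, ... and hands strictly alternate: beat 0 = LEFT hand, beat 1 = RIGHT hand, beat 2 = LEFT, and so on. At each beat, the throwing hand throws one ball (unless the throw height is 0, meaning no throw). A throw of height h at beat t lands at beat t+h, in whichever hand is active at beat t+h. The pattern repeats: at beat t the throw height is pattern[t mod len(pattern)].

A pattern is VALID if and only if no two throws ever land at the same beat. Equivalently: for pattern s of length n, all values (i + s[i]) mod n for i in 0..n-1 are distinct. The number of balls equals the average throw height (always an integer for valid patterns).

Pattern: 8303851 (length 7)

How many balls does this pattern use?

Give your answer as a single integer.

Pattern = [8, 3, 0, 3, 8, 5, 1], length n = 7
  position 0: throw height = 8, running sum = 8
  position 1: throw height = 3, running sum = 11
  position 2: throw height = 0, running sum = 11
  position 3: throw height = 3, running sum = 14
  position 4: throw height = 8, running sum = 22
  position 5: throw height = 5, running sum = 27
  position 6: throw height = 1, running sum = 28
Total sum = 28; balls = sum / n = 28 / 7 = 4

Answer: 4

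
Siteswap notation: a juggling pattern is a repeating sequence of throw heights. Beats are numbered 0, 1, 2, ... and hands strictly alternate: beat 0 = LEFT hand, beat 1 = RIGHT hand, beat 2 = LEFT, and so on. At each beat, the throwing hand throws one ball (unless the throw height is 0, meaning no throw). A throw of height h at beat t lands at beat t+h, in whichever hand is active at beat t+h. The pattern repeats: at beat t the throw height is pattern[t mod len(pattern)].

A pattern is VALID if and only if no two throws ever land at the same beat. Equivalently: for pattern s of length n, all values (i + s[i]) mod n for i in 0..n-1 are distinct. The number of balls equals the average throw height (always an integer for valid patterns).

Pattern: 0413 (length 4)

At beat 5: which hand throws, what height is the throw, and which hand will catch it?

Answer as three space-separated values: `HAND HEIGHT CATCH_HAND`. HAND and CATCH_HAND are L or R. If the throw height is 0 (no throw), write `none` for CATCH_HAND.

Beat 5: 5 mod 2 = 1, so hand = R
Throw height = pattern[5 mod 4] = pattern[1] = 4
Lands at beat 5+4=9, 9 mod 2 = 1, so catch hand = R

Answer: R 4 R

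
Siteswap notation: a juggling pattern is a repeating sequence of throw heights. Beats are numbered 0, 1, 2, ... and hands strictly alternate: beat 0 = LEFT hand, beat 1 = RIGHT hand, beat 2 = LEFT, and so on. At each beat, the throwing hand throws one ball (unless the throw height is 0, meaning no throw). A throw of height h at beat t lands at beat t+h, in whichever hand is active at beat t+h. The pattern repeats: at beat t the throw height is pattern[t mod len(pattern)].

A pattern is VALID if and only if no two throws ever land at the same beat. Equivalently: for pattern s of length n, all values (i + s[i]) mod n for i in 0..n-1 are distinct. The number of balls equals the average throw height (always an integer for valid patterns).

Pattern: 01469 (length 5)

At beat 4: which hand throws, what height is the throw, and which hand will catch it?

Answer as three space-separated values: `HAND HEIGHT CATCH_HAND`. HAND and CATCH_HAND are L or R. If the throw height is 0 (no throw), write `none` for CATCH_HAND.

Answer: L 9 R

Derivation:
Beat 4: 4 mod 2 = 0, so hand = L
Throw height = pattern[4 mod 5] = pattern[4] = 9
Lands at beat 4+9=13, 13 mod 2 = 1, so catch hand = R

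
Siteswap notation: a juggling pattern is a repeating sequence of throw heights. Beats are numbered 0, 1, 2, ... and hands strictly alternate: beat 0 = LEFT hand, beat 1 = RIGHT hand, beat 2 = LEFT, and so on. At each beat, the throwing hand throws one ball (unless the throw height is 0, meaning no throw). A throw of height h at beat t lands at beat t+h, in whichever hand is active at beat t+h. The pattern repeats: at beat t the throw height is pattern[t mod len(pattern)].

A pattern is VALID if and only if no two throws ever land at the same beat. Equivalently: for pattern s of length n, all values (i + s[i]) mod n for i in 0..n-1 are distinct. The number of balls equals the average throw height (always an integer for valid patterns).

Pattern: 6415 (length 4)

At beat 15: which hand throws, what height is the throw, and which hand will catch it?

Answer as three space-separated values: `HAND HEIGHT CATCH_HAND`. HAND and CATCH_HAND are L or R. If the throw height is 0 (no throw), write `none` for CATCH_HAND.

Answer: R 5 L

Derivation:
Beat 15: 15 mod 2 = 1, so hand = R
Throw height = pattern[15 mod 4] = pattern[3] = 5
Lands at beat 15+5=20, 20 mod 2 = 0, so catch hand = L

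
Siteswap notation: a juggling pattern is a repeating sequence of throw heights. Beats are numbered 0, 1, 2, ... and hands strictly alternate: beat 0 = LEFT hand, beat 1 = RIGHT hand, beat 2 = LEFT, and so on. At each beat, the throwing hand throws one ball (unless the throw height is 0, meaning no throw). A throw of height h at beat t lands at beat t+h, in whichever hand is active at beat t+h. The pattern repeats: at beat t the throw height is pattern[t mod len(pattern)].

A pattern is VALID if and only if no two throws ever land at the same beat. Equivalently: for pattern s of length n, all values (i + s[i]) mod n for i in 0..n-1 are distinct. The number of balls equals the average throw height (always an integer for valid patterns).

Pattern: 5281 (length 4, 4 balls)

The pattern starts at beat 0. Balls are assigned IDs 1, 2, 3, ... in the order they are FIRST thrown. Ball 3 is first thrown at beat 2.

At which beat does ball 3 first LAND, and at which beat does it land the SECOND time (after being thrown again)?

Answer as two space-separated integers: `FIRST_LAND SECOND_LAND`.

Answer: 10 18

Derivation:
Beat 0 (L): throw ball1 h=5 -> lands@5:R; in-air after throw: [b1@5:R]
Beat 1 (R): throw ball2 h=2 -> lands@3:R; in-air after throw: [b2@3:R b1@5:R]
Beat 2 (L): throw ball3 h=8 -> lands@10:L; in-air after throw: [b2@3:R b1@5:R b3@10:L]
Beat 3 (R): throw ball2 h=1 -> lands@4:L; in-air after throw: [b2@4:L b1@5:R b3@10:L]
Beat 4 (L): throw ball2 h=5 -> lands@9:R; in-air after throw: [b1@5:R b2@9:R b3@10:L]
Beat 5 (R): throw ball1 h=2 -> lands@7:R; in-air after throw: [b1@7:R b2@9:R b3@10:L]
Beat 6 (L): throw ball4 h=8 -> lands@14:L; in-air after throw: [b1@7:R b2@9:R b3@10:L b4@14:L]
Beat 7 (R): throw ball1 h=1 -> lands@8:L; in-air after throw: [b1@8:L b2@9:R b3@10:L b4@14:L]
Beat 8 (L): throw ball1 h=5 -> lands@13:R; in-air after throw: [b2@9:R b3@10:L b1@13:R b4@14:L]
Beat 9 (R): throw ball2 h=2 -> lands@11:R; in-air after throw: [b3@10:L b2@11:R b1@13:R b4@14:L]
Beat 10 (L): throw ball3 h=8 -> lands@18:L; in-air after throw: [b2@11:R b1@13:R b4@14:L b3@18:L]
Beat 11 (R): throw ball2 h=1 -> lands@12:L; in-air after throw: [b2@12:L b1@13:R b4@14:L b3@18:L]
Beat 12 (L): throw ball2 h=5 -> lands@17:R; in-air after throw: [b1@13:R b4@14:L b2@17:R b3@18:L]
Beat 13 (R): throw ball1 h=2 -> lands@15:R; in-air after throw: [b4@14:L b1@15:R b2@17:R b3@18:L]
Beat 14 (L): throw ball4 h=8 -> lands@22:L; in-air after throw: [b1@15:R b2@17:R b3@18:L b4@22:L]
Beat 15 (R): throw ball1 h=1 -> lands@16:L; in-air after throw: [b1@16:L b2@17:R b3@18:L b4@22:L]
Beat 16 (L): throw ball1 h=5 -> lands@21:R; in-air after throw: [b2@17:R b3@18:L b1@21:R b4@22:L]
Beat 17 (R): throw ball2 h=2 -> lands@19:R; in-air after throw: [b3@18:L b2@19:R b1@21:R b4@22:L]
Beat 18 (L): throw ball3 h=8 -> lands@26:L; in-air after throw: [b2@19:R b1@21:R b4@22:L b3@26:L]
Ball 3: thrown@2 h=8 -> first land @10; rethrown@10 h=8 -> second land @18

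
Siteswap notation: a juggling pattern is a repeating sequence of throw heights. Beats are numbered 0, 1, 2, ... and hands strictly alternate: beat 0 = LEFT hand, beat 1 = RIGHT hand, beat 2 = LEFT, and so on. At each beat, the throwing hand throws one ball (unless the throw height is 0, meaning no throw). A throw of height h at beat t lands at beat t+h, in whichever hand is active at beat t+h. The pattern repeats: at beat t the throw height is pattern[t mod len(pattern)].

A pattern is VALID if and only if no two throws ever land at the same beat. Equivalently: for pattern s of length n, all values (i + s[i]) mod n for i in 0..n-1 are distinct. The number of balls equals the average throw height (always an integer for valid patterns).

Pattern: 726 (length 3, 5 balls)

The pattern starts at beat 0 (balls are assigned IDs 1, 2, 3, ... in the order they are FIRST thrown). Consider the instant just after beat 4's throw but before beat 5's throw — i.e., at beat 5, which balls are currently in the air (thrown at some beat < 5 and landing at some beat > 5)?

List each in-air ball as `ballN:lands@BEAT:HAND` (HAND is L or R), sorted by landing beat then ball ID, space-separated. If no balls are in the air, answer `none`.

Beat 0 (L): throw ball1 h=7 -> lands@7:R; in-air after throw: [b1@7:R]
Beat 1 (R): throw ball2 h=2 -> lands@3:R; in-air after throw: [b2@3:R b1@7:R]
Beat 2 (L): throw ball3 h=6 -> lands@8:L; in-air after throw: [b2@3:R b1@7:R b3@8:L]
Beat 3 (R): throw ball2 h=7 -> lands@10:L; in-air after throw: [b1@7:R b3@8:L b2@10:L]
Beat 4 (L): throw ball4 h=2 -> lands@6:L; in-air after throw: [b4@6:L b1@7:R b3@8:L b2@10:L]
Beat 5 (R): throw ball5 h=6 -> lands@11:R; in-air after throw: [b4@6:L b1@7:R b3@8:L b2@10:L b5@11:R]

Answer: ball4:lands@6:L ball1:lands@7:R ball3:lands@8:L ball2:lands@10:L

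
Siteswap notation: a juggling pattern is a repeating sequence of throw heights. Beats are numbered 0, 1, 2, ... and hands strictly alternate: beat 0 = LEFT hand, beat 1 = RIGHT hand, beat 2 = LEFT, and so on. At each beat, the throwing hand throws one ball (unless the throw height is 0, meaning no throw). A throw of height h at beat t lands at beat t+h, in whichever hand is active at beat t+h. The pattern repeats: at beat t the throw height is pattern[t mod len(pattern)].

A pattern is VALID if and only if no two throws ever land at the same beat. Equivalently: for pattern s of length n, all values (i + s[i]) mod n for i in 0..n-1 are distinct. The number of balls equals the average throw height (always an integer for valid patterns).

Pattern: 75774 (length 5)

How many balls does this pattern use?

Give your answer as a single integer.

Answer: 6

Derivation:
Pattern = [7, 5, 7, 7, 4], length n = 5
  position 0: throw height = 7, running sum = 7
  position 1: throw height = 5, running sum = 12
  position 2: throw height = 7, running sum = 19
  position 3: throw height = 7, running sum = 26
  position 4: throw height = 4, running sum = 30
Total sum = 30; balls = sum / n = 30 / 5 = 6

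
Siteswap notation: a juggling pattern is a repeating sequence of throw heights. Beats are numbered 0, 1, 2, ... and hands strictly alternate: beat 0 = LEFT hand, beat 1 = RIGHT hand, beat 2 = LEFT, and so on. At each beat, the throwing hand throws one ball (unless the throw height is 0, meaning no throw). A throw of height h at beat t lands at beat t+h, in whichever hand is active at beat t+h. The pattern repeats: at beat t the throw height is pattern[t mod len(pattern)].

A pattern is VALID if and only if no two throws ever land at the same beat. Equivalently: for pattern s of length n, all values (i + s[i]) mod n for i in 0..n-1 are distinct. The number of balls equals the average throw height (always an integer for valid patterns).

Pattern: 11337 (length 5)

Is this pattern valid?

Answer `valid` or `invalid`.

i=0: (i + s[i]) mod n = (0 + 1) mod 5 = 1
i=1: (i + s[i]) mod n = (1 + 1) mod 5 = 2
i=2: (i + s[i]) mod n = (2 + 3) mod 5 = 0
i=3: (i + s[i]) mod n = (3 + 3) mod 5 = 1
i=4: (i + s[i]) mod n = (4 + 7) mod 5 = 1
Residues: [1, 2, 0, 1, 1], distinct: False

Answer: invalid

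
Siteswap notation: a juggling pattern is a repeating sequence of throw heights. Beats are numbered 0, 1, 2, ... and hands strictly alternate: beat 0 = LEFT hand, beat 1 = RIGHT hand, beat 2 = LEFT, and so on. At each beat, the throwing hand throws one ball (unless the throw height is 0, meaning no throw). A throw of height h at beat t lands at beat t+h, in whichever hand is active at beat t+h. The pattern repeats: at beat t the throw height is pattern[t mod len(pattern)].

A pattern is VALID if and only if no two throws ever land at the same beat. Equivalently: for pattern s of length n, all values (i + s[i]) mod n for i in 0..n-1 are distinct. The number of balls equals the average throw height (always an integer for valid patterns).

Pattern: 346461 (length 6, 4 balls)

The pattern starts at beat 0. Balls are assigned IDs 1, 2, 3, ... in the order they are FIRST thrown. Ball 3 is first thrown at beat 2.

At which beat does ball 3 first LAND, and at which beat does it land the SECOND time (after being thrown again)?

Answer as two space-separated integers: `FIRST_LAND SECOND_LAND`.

Beat 0 (L): throw ball1 h=3 -> lands@3:R; in-air after throw: [b1@3:R]
Beat 1 (R): throw ball2 h=4 -> lands@5:R; in-air after throw: [b1@3:R b2@5:R]
Beat 2 (L): throw ball3 h=6 -> lands@8:L; in-air after throw: [b1@3:R b2@5:R b3@8:L]
Beat 3 (R): throw ball1 h=4 -> lands@7:R; in-air after throw: [b2@5:R b1@7:R b3@8:L]
Beat 4 (L): throw ball4 h=6 -> lands@10:L; in-air after throw: [b2@5:R b1@7:R b3@8:L b4@10:L]
Beat 5 (R): throw ball2 h=1 -> lands@6:L; in-air after throw: [b2@6:L b1@7:R b3@8:L b4@10:L]
Beat 6 (L): throw ball2 h=3 -> lands@9:R; in-air after throw: [b1@7:R b3@8:L b2@9:R b4@10:L]
Beat 7 (R): throw ball1 h=4 -> lands@11:R; in-air after throw: [b3@8:L b2@9:R b4@10:L b1@11:R]
Beat 8 (L): throw ball3 h=6 -> lands@14:L; in-air after throw: [b2@9:R b4@10:L b1@11:R b3@14:L]
Beat 9 (R): throw ball2 h=4 -> lands@13:R; in-air after throw: [b4@10:L b1@11:R b2@13:R b3@14:L]
Beat 10 (L): throw ball4 h=6 -> lands@16:L; in-air after throw: [b1@11:R b2@13:R b3@14:L b4@16:L]
Beat 11 (R): throw ball1 h=1 -> lands@12:L; in-air after throw: [b1@12:L b2@13:R b3@14:L b4@16:L]
Beat 12 (L): throw ball1 h=3 -> lands@15:R; in-air after throw: [b2@13:R b3@14:L b1@15:R b4@16:L]
Beat 13 (R): throw ball2 h=4 -> lands@17:R; in-air after throw: [b3@14:L b1@15:R b4@16:L b2@17:R]
Beat 14 (L): throw ball3 h=6 -> lands@20:L; in-air after throw: [b1@15:R b4@16:L b2@17:R b3@20:L]
Ball 3: thrown@2 h=6 -> first land @8; rethrown@8 h=6 -> second land @14

Answer: 8 14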